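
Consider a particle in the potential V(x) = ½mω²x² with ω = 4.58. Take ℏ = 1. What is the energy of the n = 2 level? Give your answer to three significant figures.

E = 11.5

Using E_n = (n + ½)ℏω: E_2 = 2.5 × 4.58 = 11.45.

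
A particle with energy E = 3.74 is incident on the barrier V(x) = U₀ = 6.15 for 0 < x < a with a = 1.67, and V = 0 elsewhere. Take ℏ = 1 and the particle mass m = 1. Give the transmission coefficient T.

E < U₀: inside the barrier ψ ∝ e^{±κx} with κ = √(2m(U₀ − E))/ℏ = 2.195.
κa = 3.666, sinh(κa) = 19.54.
Matching ψ, ψ′ at both faces gives T = [1 + U₀² sinh²(κa) / (4E(U₀ − E))]⁻¹ = 1/401.7 = 0.00249.

T = 0.00249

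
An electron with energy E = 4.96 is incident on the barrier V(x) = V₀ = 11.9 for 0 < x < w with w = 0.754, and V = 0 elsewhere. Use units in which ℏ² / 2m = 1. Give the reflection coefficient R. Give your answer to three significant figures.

R = 0.929

Since E < V₀ the interior solution is evanescent with decay constant κ = √(2m(V₀ − E))/ℏ = 2.634.
κw = 1.986, sinh(κw) = 3.576.
The exact tunnelling result is T⁻¹ = 1 + V₀² sinh²(κw) / [4E(V₀ − E)] = 14.15, so T = 0.0707.
R = 1 − T = 0.929.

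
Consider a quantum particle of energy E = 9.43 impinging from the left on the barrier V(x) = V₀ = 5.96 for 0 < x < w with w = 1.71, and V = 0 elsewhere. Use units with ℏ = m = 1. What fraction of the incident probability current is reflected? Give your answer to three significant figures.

Above the barrier the interior wavenumber is k₂ = √(2m(E − V₀))/ℏ = 2.634, giving phase k₂w = 4.505.
Matching at both interfaces gives T⁻¹ = 1 + V₀² sin²(k₂w) / [4E(E − V₀)] = 1.260, hence T = 0.794.
R = 1 − T = 0.206.

R = 0.206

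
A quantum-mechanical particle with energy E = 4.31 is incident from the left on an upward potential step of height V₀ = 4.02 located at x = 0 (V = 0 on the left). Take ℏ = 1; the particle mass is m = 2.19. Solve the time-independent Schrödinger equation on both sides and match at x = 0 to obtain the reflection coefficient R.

R = 0.346

The wavenumbers are k₁ = √(2mE)/ℏ = 4.345 on the left and k₂ = √(2m(E − V₀))/ℏ = 1.127 on the right.
Continuity of ψ and ψ′ at the step yields the reflection amplitude r = (k₁ − k₂)/(k₁ + k₂) = 0.5881; thus R = |r|² = 0.3458, T = 0.6542.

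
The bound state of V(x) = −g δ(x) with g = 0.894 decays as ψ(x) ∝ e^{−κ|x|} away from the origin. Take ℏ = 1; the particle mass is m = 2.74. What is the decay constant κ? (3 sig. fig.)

κ = 2.45

Integrate −(ℏ²/2m)ψ'' − gδ(x)ψ = Eψ from −ε to +ε: the ψ'' term gives ψ'(0⁺) − ψ'(0⁻) and the δ term gives −(2mg/ℏ²)ψ(0).
With ψ ∝ e^{−κ|x|} this yields −2κ = −2mg/ℏ², so κ = mg/ℏ² = 2.450.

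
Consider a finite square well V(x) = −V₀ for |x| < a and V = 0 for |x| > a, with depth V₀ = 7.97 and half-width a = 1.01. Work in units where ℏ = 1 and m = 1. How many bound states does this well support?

Define the well-strength parameter z₀ = (a/ℏ)√(2mV₀) = 1.01 × √(2·1·7.97) = 4.032.
The even/odd transcendental equations gain one root per π/2 in z₀, giving N = 1 + ⌊2z₀/π⌋ = 1 + ⌊2.567⌋ = 3.

N = 3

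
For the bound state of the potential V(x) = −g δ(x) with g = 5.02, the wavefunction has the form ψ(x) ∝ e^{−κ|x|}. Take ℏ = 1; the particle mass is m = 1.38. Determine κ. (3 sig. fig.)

Integrate −(ℏ²/2m)ψ'' − gδ(x)ψ = Eψ from −ε to +ε: the ψ'' term gives ψ'(0⁺) − ψ'(0⁻) and the δ term gives −(2mg/ℏ²)ψ(0).
With ψ ∝ e^{−κ|x|} this yields −2κ = −2mg/ℏ², so κ = mg/ℏ² = 6.928.

κ = 6.93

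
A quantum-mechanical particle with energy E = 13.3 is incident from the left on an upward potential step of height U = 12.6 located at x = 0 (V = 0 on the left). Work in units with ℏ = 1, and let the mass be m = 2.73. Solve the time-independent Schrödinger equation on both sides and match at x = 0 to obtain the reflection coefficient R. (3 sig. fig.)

On each side the TISE gives plane waves with k = √(2m(E − V))/ℏ: k₁ = √(2·2.73·13.3) = 8.522, k₂ = √(2·2.73·0.7) = 1.955.
Continuity of ψ and ψ′ at the step yields the reflection amplitude r = (k₁ − k₂)/(k₁ + k₂) = 0.6268; thus R = |r|² = 0.3929, T = 0.6071.

R = 0.393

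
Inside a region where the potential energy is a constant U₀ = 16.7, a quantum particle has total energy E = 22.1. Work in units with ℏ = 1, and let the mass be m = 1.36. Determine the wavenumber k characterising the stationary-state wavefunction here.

With E > U₀ the solution is oscillatory, ψ ∝ e^{±ikx} with k = √(2m(E − U₀))/ℏ.
k = √(2 × 1.36 × 5.4) = 3.832.

k = 3.83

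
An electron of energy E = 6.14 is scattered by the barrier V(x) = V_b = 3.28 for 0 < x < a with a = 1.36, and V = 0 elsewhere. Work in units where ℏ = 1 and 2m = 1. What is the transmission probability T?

Above the barrier the interior wavenumber is k₂ = √(2m(E − V_b))/ℏ = 1.691, giving phase k₂a = 2.300.
Matching at both interfaces gives T⁻¹ = 1 + V_b² sin²(k₂a) / [4E(E − V_b)] = 1.085, hence T = 0.922.

T = 0.922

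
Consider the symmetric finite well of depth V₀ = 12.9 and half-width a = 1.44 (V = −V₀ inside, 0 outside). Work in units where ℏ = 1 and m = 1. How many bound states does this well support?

N = 5

The dimensionless depth is z₀ = a√(2mV₀)/ℏ = 1.44 × √(25.80) = 7.314.
A new bound state (alternating even/odd) appears each time z₀ passes a multiple of π/2, so N = ⌊2z₀/π⌋ + 1 = ⌊4.656⌋ + 1 = 5.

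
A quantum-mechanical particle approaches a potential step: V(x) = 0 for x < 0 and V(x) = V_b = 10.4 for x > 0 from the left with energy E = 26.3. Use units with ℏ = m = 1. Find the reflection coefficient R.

R = 0.0157

The wavenumbers are k₁ = √(2mE)/ℏ = 7.253 on the left and k₂ = √(2m(E − V_b))/ℏ = 5.639 on the right.
Continuity of ψ and ψ′ at the step yields the reflection amplitude r = (k₁ − k₂)/(k₁ + k₂) = 0.1252; thus R = |r|² = 0.01566, T = 0.9843.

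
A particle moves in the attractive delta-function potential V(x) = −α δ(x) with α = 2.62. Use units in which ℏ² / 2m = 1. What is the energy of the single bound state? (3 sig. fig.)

For x ≠ 0 the bound state is ψ ∝ e^{−κ|x|}; integrating the TISE across the delta gives the cusp condition 2κ = 2mα/ℏ², so κ = 1.310.
Then E = −ℏ²κ²/(2m) = −mα²/(2ℏ²) = -1.716.

E = -1.72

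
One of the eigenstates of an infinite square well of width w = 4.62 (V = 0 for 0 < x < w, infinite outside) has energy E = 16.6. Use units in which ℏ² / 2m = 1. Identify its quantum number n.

For an infinite well E_n = n²π²ℏ²/(2mw²), so n = (w/πℏ)√(2mE).
n = (4.62/π) × √(2 × 0.5 × 16.6) = 5.992 → n = 6.

n = 6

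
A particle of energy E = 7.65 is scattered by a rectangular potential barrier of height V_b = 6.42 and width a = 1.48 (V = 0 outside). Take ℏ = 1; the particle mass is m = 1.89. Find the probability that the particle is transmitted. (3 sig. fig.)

T = 0.997

E > V_b: inside the barrier k₂ = √(2m(E − V_b))/ℏ = 2.156, k₂a = 3.191.
T = [1 + V_b² sin²(k₂a) / (4E(E − V_b))]⁻¹ = 1/1.003 = 0.997.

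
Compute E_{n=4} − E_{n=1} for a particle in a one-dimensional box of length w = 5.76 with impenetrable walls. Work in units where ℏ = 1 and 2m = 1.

ΔE = 4.46

E_n = n²π²ℏ²/(2mw²), so ΔE = (4² − 1²) π²ℏ²/(2mw²).
ΔE = 15 × π² / (2 × 0.5 × 5.76²) = 4.462.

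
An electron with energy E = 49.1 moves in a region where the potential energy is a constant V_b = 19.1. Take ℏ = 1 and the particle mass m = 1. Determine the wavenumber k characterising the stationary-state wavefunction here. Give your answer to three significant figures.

k = 7.75

With E > V_b the solution is oscillatory, ψ ∝ e^{±ikx} with k = √(2m(E − V_b))/ℏ.
k = √(2 × 1 × 30) = 7.746.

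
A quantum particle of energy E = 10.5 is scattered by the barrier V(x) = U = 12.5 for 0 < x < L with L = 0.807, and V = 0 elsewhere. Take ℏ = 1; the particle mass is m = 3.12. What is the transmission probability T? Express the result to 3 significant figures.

E < U: inside the barrier ψ ∝ e^{±κx} with κ = √(2m(U − E))/ℏ = 3.533.
κL = 2.851, sinh(κL) = 8.623.
Matching ψ, ψ′ at both faces gives T = [1 + U² sinh²(κL) / (4E(U − E))]⁻¹ = 1/139.3 = 0.00718.

T = 0.00718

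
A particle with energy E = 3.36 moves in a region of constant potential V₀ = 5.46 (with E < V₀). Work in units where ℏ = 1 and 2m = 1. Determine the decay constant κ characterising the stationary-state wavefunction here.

Since E < V₀ the TISE in this region is ψ'' = κ²ψ with κ = √(2m(V₀ − E))/ℏ.
κ = √(2 × 0.5 × 2.1) = 1.449.

κ = 1.45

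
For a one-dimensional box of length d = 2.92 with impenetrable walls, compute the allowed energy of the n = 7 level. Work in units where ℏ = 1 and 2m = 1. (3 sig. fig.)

Requiring ψ(0) = ψ(d) = 0 quantises k = nπ/d, hence E_n = ℏ²k²/2m = n²π²ℏ²/(2md²).
E_7 = 7² × π² / (2 × 0.5 × 2.92²) = 56.72.

E = 56.7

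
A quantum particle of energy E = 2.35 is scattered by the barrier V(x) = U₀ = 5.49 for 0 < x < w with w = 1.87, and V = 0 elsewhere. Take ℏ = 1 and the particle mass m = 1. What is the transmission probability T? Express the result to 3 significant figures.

T = 0.000333

E < U₀: inside the barrier ψ ∝ e^{±κx} with κ = √(2m(U₀ − E))/ℏ = 2.506.
κw = 4.686, sinh(κw) = 54.22.
Matching ψ, ψ′ at both faces gives T = [1 + U₀² sinh²(κw) / (4E(U₀ − E))]⁻¹ = 1/3003 = 0.000333.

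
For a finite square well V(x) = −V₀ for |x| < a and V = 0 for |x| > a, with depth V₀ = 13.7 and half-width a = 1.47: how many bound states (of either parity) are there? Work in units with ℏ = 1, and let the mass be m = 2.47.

N = 8

Define the well-strength parameter z₀ = (a/ℏ)√(2mV₀) = 1.47 × √(2·2.47·13.7) = 12.09.
The even/odd transcendental equations gain one root per π/2 in z₀, giving N = 1 + ⌊2z₀/π⌋ = 1 + ⌊7.699⌋ = 8.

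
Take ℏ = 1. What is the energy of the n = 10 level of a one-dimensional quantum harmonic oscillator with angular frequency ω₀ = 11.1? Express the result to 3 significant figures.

The oscillator eigenvalues are E_n = ℏω₀(n + ½), so E_10 = 11.1 × 10.5 = 116.6.

E = 117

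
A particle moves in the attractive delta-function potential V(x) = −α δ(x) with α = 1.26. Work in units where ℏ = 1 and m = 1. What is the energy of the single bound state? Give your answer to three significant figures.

For x ≠ 0 the bound state is ψ ∝ e^{−κ|x|}; integrating the TISE across the delta gives the cusp condition 2κ = 2mα/ℏ², so κ = 1.260.
Then E = −ℏ²κ²/(2m) = −mα²/(2ℏ²) = -0.7938.

E = -0.794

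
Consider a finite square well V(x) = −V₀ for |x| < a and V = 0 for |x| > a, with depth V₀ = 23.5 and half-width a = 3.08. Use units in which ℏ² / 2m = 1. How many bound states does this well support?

Define the well-strength parameter z₀ = (a/ℏ)√(2mV₀) = 3.08 × √(2·0.5·23.5) = 14.93.
A new bound state (alternating even/odd) appears each time z₀ passes a multiple of π/2, so N = ⌊2z₀/π⌋ + 1 = ⌊9.505⌋ + 1 = 10.

N = 10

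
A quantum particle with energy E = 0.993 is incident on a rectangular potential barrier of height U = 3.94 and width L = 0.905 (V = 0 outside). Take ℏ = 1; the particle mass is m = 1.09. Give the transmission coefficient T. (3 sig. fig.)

Since E < U the interior solution is evanescent with decay constant κ = √(2m(U − E))/ℏ = 2.535.
κL = 2.294, sinh(κL) = 4.906.
The exact tunnelling result is T⁻¹ = 1 + U² sinh²(κL) / [4E(U − E)] = 32.92, so T = 0.0304.

T = 0.0304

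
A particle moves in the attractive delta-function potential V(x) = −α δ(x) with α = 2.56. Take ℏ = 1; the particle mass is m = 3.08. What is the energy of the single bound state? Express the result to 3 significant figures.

For x ≠ 0 the bound state is ψ ∝ e^{−κ|x|}; integrating the TISE across the delta gives the cusp condition 2κ = 2mα/ℏ², so κ = 7.885.
Then E = −ℏ²κ²/(2m) = −mα²/(2ℏ²) = -10.09.

E = -10.1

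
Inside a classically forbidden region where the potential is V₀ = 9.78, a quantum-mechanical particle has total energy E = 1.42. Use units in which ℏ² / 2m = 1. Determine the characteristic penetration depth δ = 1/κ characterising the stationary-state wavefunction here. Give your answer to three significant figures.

δ = 0.346

Since E < V₀ the TISE in this region is ψ'' = κ²ψ with κ = √(2m(V₀ − E))/ℏ.
κ = √(2 × 0.5 × 8.36) = 2.891. The penetration depth is δ = 1/κ = 0.346.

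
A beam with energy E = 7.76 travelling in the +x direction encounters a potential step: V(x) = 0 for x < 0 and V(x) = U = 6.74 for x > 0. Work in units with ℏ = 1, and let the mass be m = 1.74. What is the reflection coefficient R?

The wavenumbers are k₁ = √(2mE)/ℏ = 5.197 on the left and k₂ = √(2m(E − U))/ℏ = 1.884 on the right.
Matching ψ and ψ′ at x = 0 gives r = (k₁ − k₂)/(k₁ + k₂), so R = r² = 0.2189 and T = 1 − R = 0.7811.

R = 0.219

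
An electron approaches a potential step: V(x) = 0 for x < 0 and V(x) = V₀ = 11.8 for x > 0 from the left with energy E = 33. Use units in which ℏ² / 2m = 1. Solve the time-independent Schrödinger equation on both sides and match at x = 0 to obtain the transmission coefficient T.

T = 0.988

On each side the TISE gives plane waves with k = √(2m(E − V))/ℏ: k₁ = √(2·½·33) = 5.745, k₂ = √(2·½·21.2) = 4.604.
Matching ψ and ψ′ at x = 0 gives r = (k₁ − k₂)/(k₁ + k₂), so R = r² = 0.01214 and T = 1 − R = 0.9879.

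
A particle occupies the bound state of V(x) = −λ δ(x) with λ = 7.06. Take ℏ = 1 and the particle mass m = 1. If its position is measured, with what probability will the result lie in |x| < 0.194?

The normalised bound state is ψ = √κ e^{−κ|x|} with κ = mλ/ℏ² = 7.060.
P(|x| < d) = ∫_{−d}^{d} κ e^{−2κ|x|} dx = 1 − e^{−2κd} = 1 − e^{−2.739} = 0.9354.

P = 0.935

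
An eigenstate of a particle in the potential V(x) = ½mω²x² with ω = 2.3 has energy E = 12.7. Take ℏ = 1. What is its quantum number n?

n = 5

E_n = ℏω(n + ½) ⇒ n = E/(ℏω) − ½ = 12.7/2.3 − 0.5 = 5.022 → n = 5.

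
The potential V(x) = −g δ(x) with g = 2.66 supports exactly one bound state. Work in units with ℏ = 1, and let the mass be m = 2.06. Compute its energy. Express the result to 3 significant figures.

E = -7.29

For x ≠ 0 the bound state is ψ ∝ e^{−κ|x|}; integrating the TISE across the delta gives the cusp condition 2κ = 2mg/ℏ², so κ = 5.480.
Then E = −ℏ²κ²/(2m) = −mg²/(2ℏ²) = -7.288.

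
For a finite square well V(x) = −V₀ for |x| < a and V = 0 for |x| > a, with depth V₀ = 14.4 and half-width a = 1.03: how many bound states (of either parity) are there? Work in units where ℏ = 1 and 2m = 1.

The dimensionless depth is z₀ = a√(2mV₀)/ℏ = 1.03 × √(14.40) = 3.909.
The even/odd transcendental equations gain one root per π/2 in z₀, giving N = 1 + ⌊2z₀/π⌋ = 1 + ⌊2.488⌋ = 3.

N = 3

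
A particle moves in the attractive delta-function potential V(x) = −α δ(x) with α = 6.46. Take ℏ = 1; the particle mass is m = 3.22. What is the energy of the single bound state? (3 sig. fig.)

E = -67.2

For x ≠ 0 the bound state is ψ ∝ e^{−κ|x|}; integrating the TISE across the delta gives the cusp condition 2κ = 2mα/ℏ², so κ = 20.80.
Then E = −ℏ²κ²/(2m) = −mα²/(2ℏ²) = -67.19.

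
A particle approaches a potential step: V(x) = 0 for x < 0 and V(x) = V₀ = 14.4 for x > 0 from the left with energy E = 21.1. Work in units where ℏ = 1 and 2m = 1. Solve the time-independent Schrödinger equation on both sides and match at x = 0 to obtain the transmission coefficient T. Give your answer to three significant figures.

T = 0.922

The wavenumbers are k₁ = √(2mE)/ℏ = 4.593 on the left and k₂ = √(2m(E − V₀))/ℏ = 2.588 on the right.
Matching ψ and ψ′ at x = 0 gives r = (k₁ − k₂)/(k₁ + k₂), so R = r² = 0.07794 and T = 1 − R = 0.9221.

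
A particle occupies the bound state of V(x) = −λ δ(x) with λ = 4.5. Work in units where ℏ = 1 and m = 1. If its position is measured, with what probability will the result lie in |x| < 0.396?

The normalised bound state is ψ = √κ e^{−κ|x|} with κ = mλ/ℏ² = 4.500.
P(|x| < d) = ∫_{−d}^{d} κ e^{−2κ|x|} dx = 1 − e^{−2κd} = 1 − e^{−3.564} = 0.9717.

P = 0.972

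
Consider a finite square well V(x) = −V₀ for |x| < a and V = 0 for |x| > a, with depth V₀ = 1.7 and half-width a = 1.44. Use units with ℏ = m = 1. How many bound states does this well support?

Define the well-strength parameter z₀ = (a/ℏ)√(2mV₀) = 1.44 × √(2·1·1.7) = 2.655.
The even/odd transcendental equations gain one root per π/2 in z₀, giving N = 1 + ⌊2z₀/π⌋ = 1 + ⌊1.690⌋ = 2.

N = 2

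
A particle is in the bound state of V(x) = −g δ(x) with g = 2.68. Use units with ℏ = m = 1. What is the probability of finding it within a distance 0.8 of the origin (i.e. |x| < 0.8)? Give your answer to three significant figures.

P = 0.986

The normalised bound state is ψ = √κ e^{−κ|x|} with κ = mg/ℏ² = 2.680.
P(|x| < d) = ∫_{−d}^{d} κ e^{−2κ|x|} dx = 1 − e^{−2κd} = 1 − e^{−4.288} = 0.9863.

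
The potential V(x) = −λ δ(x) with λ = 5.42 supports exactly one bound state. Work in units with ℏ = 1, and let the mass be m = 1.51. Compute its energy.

The bound state is ψ(x) = √κ e^{−κ|x|}. The derivative jump ψ'(0⁺) − ψ'(0⁻) = −(2mλ/ℏ²)ψ(0) fixes κ = mλ/ℏ² = 8.184.
Then E = −ℏ²κ²/(2m) = −mλ²/(2ℏ²) = -22.18.

E = -22.2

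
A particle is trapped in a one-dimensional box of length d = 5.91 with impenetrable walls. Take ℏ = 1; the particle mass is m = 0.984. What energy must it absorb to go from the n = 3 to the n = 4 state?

E_n = n²π²ℏ²/(2md²), so ΔE = (4² − 3²) π²ℏ²/(2md²).
ΔE = 7 × π² / (2 × 0.984 × 5.91²) = 1.005.

ΔE = 1.01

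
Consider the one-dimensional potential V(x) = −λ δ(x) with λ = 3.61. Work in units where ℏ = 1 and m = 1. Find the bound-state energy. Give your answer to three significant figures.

For x ≠ 0 the bound state is ψ ∝ e^{−κ|x|}; integrating the TISE across the delta gives the cusp condition 2κ = 2mλ/ℏ², so κ = 3.610.
Then E = −ℏ²κ²/(2m) = −mλ²/(2ℏ²) = -6.516.

E = -6.52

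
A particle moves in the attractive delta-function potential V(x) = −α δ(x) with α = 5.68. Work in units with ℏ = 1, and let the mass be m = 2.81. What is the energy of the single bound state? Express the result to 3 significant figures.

The bound state is ψ(x) = √κ e^{−κ|x|}. The derivative jump ψ'(0⁺) − ψ'(0⁻) = −(2mα/ℏ²)ψ(0) fixes κ = mα/ℏ² = 15.96.
Then E = −ℏ²κ²/(2m) = −mα²/(2ℏ²) = -45.33.

E = -45.3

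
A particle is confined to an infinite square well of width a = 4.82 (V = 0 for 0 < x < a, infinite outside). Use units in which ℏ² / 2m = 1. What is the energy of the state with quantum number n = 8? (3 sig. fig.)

E = 27.2

Requiring ψ(0) = ψ(a) = 0 quantises k = nπ/a, hence E_n = ℏ²k²/2m = n²π²ℏ²/(2ma²).
E_8 = 8² × π² / (2 × 0.5 × 4.82²) = 27.19.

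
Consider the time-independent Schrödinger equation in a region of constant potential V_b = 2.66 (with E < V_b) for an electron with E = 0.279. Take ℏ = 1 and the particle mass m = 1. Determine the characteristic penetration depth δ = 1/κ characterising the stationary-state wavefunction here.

Since E < V_b the TISE in this region is ψ'' = κ²ψ with κ = √(2m(V_b − E))/ℏ.
κ = √(2 × 1 × 2.381) = 2.182. The penetration depth is δ = 1/κ = 0.458.

δ = 0.458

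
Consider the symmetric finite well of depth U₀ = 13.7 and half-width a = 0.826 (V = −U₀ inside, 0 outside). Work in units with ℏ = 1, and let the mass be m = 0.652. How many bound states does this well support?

N = 3

The dimensionless depth is z₀ = a√(2mU₀)/ℏ = 0.826 × √(17.86) = 3.491.
A new bound state (alternating even/odd) appears each time z₀ passes a multiple of π/2, so N = ⌊2z₀/π⌋ + 1 = ⌊2.223⌋ + 1 = 3.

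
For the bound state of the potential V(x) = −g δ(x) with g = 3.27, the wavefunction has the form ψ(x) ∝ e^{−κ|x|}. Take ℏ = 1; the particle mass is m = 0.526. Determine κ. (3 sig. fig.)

Integrate −(ℏ²/2m)ψ'' − gδ(x)ψ = Eψ from −ε to +ε: the ψ'' term gives ψ'(0⁺) − ψ'(0⁻) and the δ term gives −(2mg/ℏ²)ψ(0).
With ψ ∝ e^{−κ|x|} this yields −2κ = −2mg/ℏ², so κ = mg/ℏ² = 1.720.

κ = 1.72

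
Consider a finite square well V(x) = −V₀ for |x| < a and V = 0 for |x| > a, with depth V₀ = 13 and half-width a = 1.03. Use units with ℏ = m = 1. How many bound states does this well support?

The dimensionless depth is z₀ = a√(2mV₀)/ℏ = 1.03 × √(26.00) = 5.252.
The even/odd transcendental equations gain one root per π/2 in z₀, giving N = 1 + ⌊2z₀/π⌋ = 1 + ⌊3.344⌋ = 4.

N = 4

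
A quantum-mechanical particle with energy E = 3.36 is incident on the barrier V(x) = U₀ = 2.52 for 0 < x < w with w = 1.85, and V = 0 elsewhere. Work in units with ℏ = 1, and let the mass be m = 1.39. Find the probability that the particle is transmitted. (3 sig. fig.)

Above the barrier the interior wavenumber is k₂ = √(2m(E − U₀))/ℏ = 1.528, giving phase k₂w = 2.827.
T = [1 + U₀² sin²(k₂w) / (4E(E − U₀))]⁻¹ = 1/1.054 = 0.949.

T = 0.949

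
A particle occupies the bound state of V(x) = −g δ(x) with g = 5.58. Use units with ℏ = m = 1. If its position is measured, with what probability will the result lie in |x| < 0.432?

The normalised bound state is ψ = √κ e^{−κ|x|} with κ = mg/ℏ² = 5.580.
P(|x| < d) = ∫_{−d}^{d} κ e^{−2κ|x|} dx = 1 − e^{−2κd} = 1 − e^{−4.821} = 0.9919.

P = 0.992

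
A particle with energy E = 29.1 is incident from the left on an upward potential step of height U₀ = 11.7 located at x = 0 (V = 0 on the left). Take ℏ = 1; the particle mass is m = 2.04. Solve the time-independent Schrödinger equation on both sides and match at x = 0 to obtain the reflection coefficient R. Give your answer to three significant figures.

R = 0.0163

The wavenumbers are k₁ = √(2mE)/ℏ = 10.90 on the left and k₂ = √(2m(E − U₀))/ℏ = 8.426 on the right.
Matching ψ and ψ′ at x = 0 gives r = (k₁ − k₂)/(k₁ + k₂), so R = r² = 0.01635 and T = 1 − R = 0.9837.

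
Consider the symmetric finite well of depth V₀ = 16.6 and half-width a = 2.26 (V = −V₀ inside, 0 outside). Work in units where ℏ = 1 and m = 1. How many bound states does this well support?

The dimensionless depth is z₀ = a√(2mV₀)/ℏ = 2.26 × √(33.20) = 13.02.
The even/odd transcendental equations gain one root per π/2 in z₀, giving N = 1 + ⌊2z₀/π⌋ = 1 + ⌊8.290⌋ = 9.

N = 9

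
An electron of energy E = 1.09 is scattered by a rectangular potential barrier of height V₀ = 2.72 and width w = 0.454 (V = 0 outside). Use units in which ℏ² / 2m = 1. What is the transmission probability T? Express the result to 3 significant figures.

E < V₀: inside the barrier ψ ∝ e^{±κx} with κ = √(2m(V₀ − E))/ℏ = 1.277.
κw = 0.5796, sinh(κw) = 0.6126.
The exact tunnelling result is T⁻¹ = 1 + V₀² sinh²(κw) / [4E(V₀ − E)] = 1.391, so T = 0.719.

T = 0.719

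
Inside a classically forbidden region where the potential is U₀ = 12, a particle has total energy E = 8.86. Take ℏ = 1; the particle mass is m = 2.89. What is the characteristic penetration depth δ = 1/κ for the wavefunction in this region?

δ = 0.235

Since E < U₀ the TISE in this region is ψ'' = κ²ψ with κ = √(2m(U₀ − E))/ℏ.
κ = √(2 × 2.89 × 3.14) = 4.260. The penetration depth is δ = 1/κ = 0.235.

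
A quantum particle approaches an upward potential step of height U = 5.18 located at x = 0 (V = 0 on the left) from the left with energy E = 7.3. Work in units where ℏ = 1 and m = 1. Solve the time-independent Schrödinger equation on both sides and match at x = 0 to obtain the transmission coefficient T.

On each side the TISE gives plane waves with k = √(2m(E − V))/ℏ: k₁ = √(2·1·7.3) = 3.821, k₂ = √(2·1·2.12) = 2.059.
Continuity of ψ and ψ′ at the step yields the reflection amplitude r = (k₁ − k₂)/(k₁ + k₂) = 0.2996; thus R = |r|² = 0.08978, T = 0.9102.

T = 0.910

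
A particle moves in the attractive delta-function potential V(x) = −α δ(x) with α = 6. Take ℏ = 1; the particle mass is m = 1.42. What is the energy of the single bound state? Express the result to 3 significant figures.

E = -25.6

The bound state is ψ(x) = √κ e^{−κ|x|}. The derivative jump ψ'(0⁺) − ψ'(0⁻) = −(2mα/ℏ²)ψ(0) fixes κ = mα/ℏ² = 8.520.
Then E = −ℏ²κ²/(2m) = −mα²/(2ℏ²) = -25.56.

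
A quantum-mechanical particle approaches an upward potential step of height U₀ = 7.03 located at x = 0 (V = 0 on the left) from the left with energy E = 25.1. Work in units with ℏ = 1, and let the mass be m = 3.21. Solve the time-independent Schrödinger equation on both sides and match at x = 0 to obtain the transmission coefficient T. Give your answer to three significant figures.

On each side the TISE gives plane waves with k = √(2m(E − V))/ℏ: k₁ = √(2·3.21·25.1) = 12.69, k₂ = √(2·3.21·18.07) = 10.77.
Continuity of ψ and ψ′ at the step yields the reflection amplitude r = (k₁ − k₂)/(k₁ + k₂) = 0.08197; thus R = |r|² = 0.006719, T = 0.9933.

T = 0.993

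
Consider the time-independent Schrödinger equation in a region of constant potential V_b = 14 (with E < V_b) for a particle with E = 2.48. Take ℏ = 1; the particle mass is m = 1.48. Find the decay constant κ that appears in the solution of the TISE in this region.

κ = 5.84

Since E < V_b the TISE in this region is ψ'' = κ²ψ with κ = √(2m(V_b − E))/ℏ.
κ = √(2 × 1.48 × 11.52) = 5.839.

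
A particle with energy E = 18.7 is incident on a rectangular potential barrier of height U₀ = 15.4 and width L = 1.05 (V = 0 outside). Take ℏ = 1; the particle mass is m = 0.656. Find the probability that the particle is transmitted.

T = 0.609

Above the barrier the interior wavenumber is k₂ = √(2m(E − U₀))/ℏ = 2.081, giving phase k₂L = 2.185.
T = [1 + U₀² sin²(k₂L) / (4E(E − U₀))]⁻¹ = 1/1.642 = 0.609.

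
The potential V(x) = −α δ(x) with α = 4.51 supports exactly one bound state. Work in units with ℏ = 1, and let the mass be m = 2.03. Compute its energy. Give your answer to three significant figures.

E = -20.6

For x ≠ 0 the bound state is ψ ∝ e^{−κ|x|}; integrating the TISE across the delta gives the cusp condition 2κ = 2mα/ℏ², so κ = 9.155.
Then E = −ℏ²κ²/(2m) = −mα²/(2ℏ²) = -20.65.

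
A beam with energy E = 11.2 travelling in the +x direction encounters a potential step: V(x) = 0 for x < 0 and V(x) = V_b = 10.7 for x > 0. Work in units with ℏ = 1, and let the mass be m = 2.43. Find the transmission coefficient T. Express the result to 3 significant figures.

T = 0.576

On each side the TISE gives plane waves with k = √(2m(E − V))/ℏ: k₁ = √(2·2.43·11.2) = 7.378, k₂ = √(2·2.43·0.5) = 1.559.
Continuity of ψ and ψ′ at the step yields the reflection amplitude r = (k₁ − k₂)/(k₁ + k₂) = 0.6511; thus R = |r|² = 0.4240, T = 0.5760.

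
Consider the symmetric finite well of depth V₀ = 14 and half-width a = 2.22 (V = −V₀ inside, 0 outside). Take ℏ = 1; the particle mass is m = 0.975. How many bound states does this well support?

N = 8

Define the well-strength parameter z₀ = (a/ℏ)√(2mV₀) = 2.22 × √(2·0.975·14) = 11.60.
The even/odd transcendental equations gain one root per π/2 in z₀, giving N = 1 + ⌊2z₀/π⌋ = 1 + ⌊7.384⌋ = 8.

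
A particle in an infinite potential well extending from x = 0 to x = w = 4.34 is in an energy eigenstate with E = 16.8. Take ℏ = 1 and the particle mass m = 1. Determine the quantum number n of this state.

n = 8

For an infinite well E_n = n²π²ℏ²/(2mw²), so n = (w/πℏ)√(2mE).
n = (4.34/π) × √(2 × 1 × 16.8) = 8.008 → n = 8.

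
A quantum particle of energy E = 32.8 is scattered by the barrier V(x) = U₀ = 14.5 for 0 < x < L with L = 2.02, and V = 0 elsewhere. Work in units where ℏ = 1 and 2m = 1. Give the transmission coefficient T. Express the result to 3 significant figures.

Above the barrier the interior wavenumber is k₂ = √(2m(E − U₀))/ℏ = 4.278, giving phase k₂L = 8.641.
T = [1 + U₀² sin²(k₂L) / (4E(E − U₀))]⁻¹ = 1/1.044 = 0.958.

T = 0.958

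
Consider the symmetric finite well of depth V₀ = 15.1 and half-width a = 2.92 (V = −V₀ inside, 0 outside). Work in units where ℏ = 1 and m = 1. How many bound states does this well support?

N = 11

Define the well-strength parameter z₀ = (a/ℏ)√(2mV₀) = 2.92 × √(2·1·15.1) = 16.05.
The even/odd transcendental equations gain one root per π/2 in z₀, giving N = 1 + ⌊2z₀/π⌋ = 1 + ⌊10.22⌋ = 11.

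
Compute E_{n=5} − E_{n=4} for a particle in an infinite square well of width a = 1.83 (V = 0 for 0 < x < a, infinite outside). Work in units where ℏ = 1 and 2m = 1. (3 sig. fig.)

E_n = n²π²ℏ²/(2ma²), so ΔE = (5² − 4²) π²ℏ²/(2ma²).
ΔE = 9 × π² / (2 × 0.5 × 1.83²) = 26.52.

ΔE = 26.5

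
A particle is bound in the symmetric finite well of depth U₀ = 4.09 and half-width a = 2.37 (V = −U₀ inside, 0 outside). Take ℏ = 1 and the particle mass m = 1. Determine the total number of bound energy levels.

N = 5

Define the well-strength parameter z₀ = (a/ℏ)√(2mU₀) = 2.37 × √(2·1·4.09) = 6.778.
A new bound state (alternating even/odd) appears each time z₀ passes a multiple of π/2, so N = ⌊2z₀/π⌋ + 1 = ⌊4.315⌋ + 1 = 5.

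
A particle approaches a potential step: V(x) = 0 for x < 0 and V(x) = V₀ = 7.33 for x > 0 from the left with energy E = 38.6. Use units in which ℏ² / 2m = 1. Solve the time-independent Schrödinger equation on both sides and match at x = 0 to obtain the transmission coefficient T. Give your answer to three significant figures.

On each side the TISE gives plane waves with k = √(2m(E − V))/ℏ: k₁ = √(2·½·38.6) = 6.213, k₂ = √(2·½·31.27) = 5.592.
Continuity of ψ and ψ′ at the step yields the reflection amplitude r = (k₁ − k₂)/(k₁ + k₂) = 0.05260; thus R = |r|² = 0.002767, T = 0.9972.

T = 0.997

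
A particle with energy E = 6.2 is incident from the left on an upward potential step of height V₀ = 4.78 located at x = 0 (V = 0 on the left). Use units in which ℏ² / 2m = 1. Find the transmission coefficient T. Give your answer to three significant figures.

T = 0.876

The wavenumbers are k₁ = √(2mE)/ℏ = 2.490 on the left and k₂ = √(2m(E − V₀))/ℏ = 1.192 on the right.
Matching ψ and ψ′ at x = 0 gives r = (k₁ − k₂)/(k₁ + k₂), so R = r² = 0.1244 and T = 1 − R = 0.8756.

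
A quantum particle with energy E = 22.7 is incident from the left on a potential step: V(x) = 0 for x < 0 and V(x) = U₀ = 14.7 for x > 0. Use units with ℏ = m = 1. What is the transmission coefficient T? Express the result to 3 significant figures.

T = 0.935

The wavenumbers are k₁ = √(2mE)/ℏ = 6.738 on the left and k₂ = √(2m(E − U₀))/ℏ = 4.000 on the right.
Continuity of ψ and ψ′ at the step yields the reflection amplitude r = (k₁ − k₂)/(k₁ + k₂) = 0.2550; thus R = |r|² = 0.06501, T = 0.9350.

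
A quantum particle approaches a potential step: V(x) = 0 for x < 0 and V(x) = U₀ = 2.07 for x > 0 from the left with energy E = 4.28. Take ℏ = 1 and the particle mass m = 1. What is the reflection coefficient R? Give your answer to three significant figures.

R = 0.0268

On each side the TISE gives plane waves with k = √(2m(E − V))/ℏ: k₁ = √(2·1·4.28) = 2.926, k₂ = √(2·1·2.21) = 2.102.
Matching ψ and ψ′ at x = 0 gives r = (k₁ − k₂)/(k₁ + k₂), so R = r² = 0.02681 and T = 1 − R = 0.9732.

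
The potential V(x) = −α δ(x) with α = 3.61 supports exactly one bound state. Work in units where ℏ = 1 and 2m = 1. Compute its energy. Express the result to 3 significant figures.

The bound state is ψ(x) = √κ e^{−κ|x|}. The derivative jump ψ'(0⁺) − ψ'(0⁻) = −(2mα/ℏ²)ψ(0) fixes κ = mα/ℏ² = 1.805.
Then E = −ℏ²κ²/(2m) = −mα²/(2ℏ²) = -3.258.

E = -3.26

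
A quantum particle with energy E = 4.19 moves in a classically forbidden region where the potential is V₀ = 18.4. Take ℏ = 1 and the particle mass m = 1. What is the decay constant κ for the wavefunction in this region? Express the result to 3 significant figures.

Since E < V₀ the TISE in this region is ψ'' = κ²ψ with κ = √(2m(V₀ − E))/ℏ.
κ = √(2 × 1 × 14.21) = 5.331.

κ = 5.33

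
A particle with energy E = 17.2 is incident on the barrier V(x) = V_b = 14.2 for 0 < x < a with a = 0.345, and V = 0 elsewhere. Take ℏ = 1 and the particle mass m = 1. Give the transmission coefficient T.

E > V_b: inside the barrier k₂ = √(2m(E − V_b))/ℏ = 2.449, k₂a = 0.8451.
T = [1 + V_b² sin²(k₂a) / (4E(E − V_b))]⁻¹ = 1/1.547 = 0.647.

T = 0.647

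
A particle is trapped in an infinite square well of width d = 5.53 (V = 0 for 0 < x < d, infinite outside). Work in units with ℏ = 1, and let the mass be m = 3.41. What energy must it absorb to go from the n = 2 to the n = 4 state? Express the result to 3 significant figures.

E_n = n²π²ℏ²/(2md²), so ΔE = (4² − 2²) π²ℏ²/(2md²).
ΔE = 12 × π² / (2 × 3.41 × 5.53²) = 0.5679.

ΔE = 0.568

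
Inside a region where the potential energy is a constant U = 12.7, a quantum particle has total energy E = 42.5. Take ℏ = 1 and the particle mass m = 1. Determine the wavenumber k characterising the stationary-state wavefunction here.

k = 7.72

With E > U the solution is oscillatory, ψ ∝ e^{±ikx} with k = √(2m(E − U))/ℏ.
k = √(2 × 1 × 29.8) = 7.720.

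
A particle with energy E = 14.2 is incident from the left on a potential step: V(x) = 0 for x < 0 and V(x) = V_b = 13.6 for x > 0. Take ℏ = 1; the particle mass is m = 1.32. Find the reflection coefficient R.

R = 0.434

The wavenumbers are k₁ = √(2mE)/ℏ = 6.123 on the left and k₂ = √(2m(E − V_b))/ℏ = 1.259 on the right.
Continuity of ψ and ψ′ at the step yields the reflection amplitude r = (k₁ − k₂)/(k₁ + k₂) = 0.6590; thus R = |r|² = 0.4343, T = 0.5657.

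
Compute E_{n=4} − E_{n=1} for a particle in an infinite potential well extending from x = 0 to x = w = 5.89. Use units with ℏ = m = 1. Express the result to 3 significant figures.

ΔE = 2.13

E_n = n²π²ℏ²/(2mw²), so ΔE = (4² − 1²) π²ℏ²/(2mw²).
ΔE = 15 × π² / (2 × 1 × 5.89²) = 2.134.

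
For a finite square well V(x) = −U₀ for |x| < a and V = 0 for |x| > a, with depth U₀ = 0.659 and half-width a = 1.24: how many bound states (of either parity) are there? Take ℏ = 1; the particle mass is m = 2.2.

N = 2

The dimensionless depth is z₀ = a√(2mU₀)/ℏ = 1.24 × √(2.900) = 2.111.
The even/odd transcendental equations gain one root per π/2 in z₀, giving N = 1 + ⌊2z₀/π⌋ = 1 + ⌊1.344⌋ = 2.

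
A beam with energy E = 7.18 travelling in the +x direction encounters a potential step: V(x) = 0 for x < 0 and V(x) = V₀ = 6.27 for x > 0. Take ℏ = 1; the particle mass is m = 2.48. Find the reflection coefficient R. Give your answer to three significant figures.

R = 0.226

On each side the TISE gives plane waves with k = √(2m(E − V))/ℏ: k₁ = √(2·2.48·7.18) = 5.968, k₂ = √(2·2.48·0.91) = 2.125.
Matching ψ and ψ′ at x = 0 gives r = (k₁ − k₂)/(k₁ + k₂), so R = r² = 0.2255 and T = 1 − R = 0.7745.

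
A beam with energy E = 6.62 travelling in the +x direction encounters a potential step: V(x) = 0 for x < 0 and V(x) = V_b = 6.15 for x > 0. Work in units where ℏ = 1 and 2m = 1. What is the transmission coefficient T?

T = 0.665

The wavenumbers are k₁ = √(2mE)/ℏ = 2.573 on the left and k₂ = √(2m(E − V_b))/ℏ = 0.6856 on the right.
Continuity of ψ and ψ′ at the step yields the reflection amplitude r = (k₁ − k₂)/(k₁ + k₂) = 0.5792; thus R = |r|² = 0.3355, T = 0.6645.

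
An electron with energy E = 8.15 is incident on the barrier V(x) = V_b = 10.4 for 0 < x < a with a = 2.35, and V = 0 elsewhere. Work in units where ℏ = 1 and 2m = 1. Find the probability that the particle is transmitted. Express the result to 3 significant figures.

T = 0.00235

E < V_b: inside the barrier ψ ∝ e^{±κx} with κ = √(2m(V_b − E))/ℏ = 1.500.
κa = 3.525, sinh(κa) = 16.96.
Matching ψ, ψ′ at both faces gives T = [1 + V_b² sinh²(κa) / (4E(V_b − E))]⁻¹ = 1/425.3 = 0.00235.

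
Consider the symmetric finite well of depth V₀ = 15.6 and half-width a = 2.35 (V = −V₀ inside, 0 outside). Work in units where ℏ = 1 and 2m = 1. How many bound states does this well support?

Define the well-strength parameter z₀ = (a/ℏ)√(2mV₀) = 2.35 × √(2·0.5·15.6) = 9.282.
A new bound state (alternating even/odd) appears each time z₀ passes a multiple of π/2, so N = ⌊2z₀/π⌋ + 1 = ⌊5.909⌋ + 1 = 6.

N = 6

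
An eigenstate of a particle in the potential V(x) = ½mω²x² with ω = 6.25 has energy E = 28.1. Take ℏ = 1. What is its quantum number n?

n = 4

E_n = ℏω(n + ½) ⇒ n = E/(ℏω) − ½ = 28.1/6.25 − 0.5 = 3.996 → n = 4.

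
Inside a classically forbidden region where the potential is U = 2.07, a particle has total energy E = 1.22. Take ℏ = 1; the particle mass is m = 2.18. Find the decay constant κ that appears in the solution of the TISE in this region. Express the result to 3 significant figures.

Since E < U the TISE in this region is ψ'' = κ²ψ with κ = √(2m(U − E))/ℏ.
κ = √(2 × 2.18 × 0.85) = 1.925.

κ = 1.93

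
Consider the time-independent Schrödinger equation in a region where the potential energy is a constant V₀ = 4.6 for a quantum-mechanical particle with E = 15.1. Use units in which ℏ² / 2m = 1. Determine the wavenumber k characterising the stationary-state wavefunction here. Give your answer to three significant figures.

k = 3.24

With E > V₀ the solution is oscillatory, ψ ∝ e^{±ikx} with k = √(2m(E − V₀))/ℏ.
k = √(2 × 0.5 × 10.5) = 3.240.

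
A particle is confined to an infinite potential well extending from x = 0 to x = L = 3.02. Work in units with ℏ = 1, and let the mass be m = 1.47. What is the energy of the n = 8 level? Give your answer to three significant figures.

Requiring ψ(0) = ψ(L) = 0 quantises k = nπ/L, hence E_n = ℏ²k²/2m = n²π²ℏ²/(2mL²).
E_8 = 8² × π² / (2 × 1.47 × 3.02²) = 23.56.

E = 23.6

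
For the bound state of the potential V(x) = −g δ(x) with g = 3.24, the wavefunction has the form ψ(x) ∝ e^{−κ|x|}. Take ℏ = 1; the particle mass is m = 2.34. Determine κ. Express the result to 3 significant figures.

Integrate −(ℏ²/2m)ψ'' − gδ(x)ψ = Eψ from −ε to +ε: the ψ'' term gives ψ'(0⁺) − ψ'(0⁻) and the δ term gives −(2mg/ℏ²)ψ(0).
With ψ ∝ e^{−κ|x|} this yields −2κ = −2mg/ℏ², so κ = mg/ℏ² = 7.582.

κ = 7.58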